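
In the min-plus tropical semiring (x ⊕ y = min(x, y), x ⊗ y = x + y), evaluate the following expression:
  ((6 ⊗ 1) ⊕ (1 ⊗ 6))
((6 ⊗ 1) ⊕ (1 ⊗ 6)) = 7

Expand innermost to outermost. Recall ⊕ takes the minimum of its arguments and ⊗ takes their sum. Working out the expression ((6 ⊗ 1) ⊕ (1 ⊗ 6)) gives 7.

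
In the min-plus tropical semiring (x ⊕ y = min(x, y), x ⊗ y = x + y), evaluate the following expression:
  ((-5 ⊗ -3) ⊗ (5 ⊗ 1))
((-5 ⊗ -3) ⊗ (5 ⊗ 1)) = -2

Expand innermost to outermost. Recall ⊕ takes the minimum of its arguments and ⊗ takes their sum. Working out the expression ((-5 ⊗ -3) ⊗ (5 ⊗ 1)) gives -2.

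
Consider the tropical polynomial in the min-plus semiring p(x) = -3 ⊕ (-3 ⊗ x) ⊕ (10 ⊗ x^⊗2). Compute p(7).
p(7) = -3

A tropical monomial a ⊗ x^⊗i evaluates to a + i · x. Evaluating each term at x = 7:
  Term 0 contributes -3 + 0 · 7 = -3
  Term 1 contributes -3 + 1 · 7 = 4
  Term 2 contributes 10 + 2 · 7 = 24
p(7) = ⊕ of these = min[-3, 4, 24] = -3.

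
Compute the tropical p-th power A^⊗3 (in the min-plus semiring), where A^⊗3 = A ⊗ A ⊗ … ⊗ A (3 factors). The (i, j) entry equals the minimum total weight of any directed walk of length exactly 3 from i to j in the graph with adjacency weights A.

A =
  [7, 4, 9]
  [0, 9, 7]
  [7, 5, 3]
A^⊗3 =
  [11, 8, 13]
  [4, 11, 11]
  [8, 9, 9]

Each entry (A^⊗3)_ij equals the minimum over all length-3 walks i = v_0 → v_1 → … → v_3 = j of Σ_t A[v_t][v_{t+1}]. For example, for (i, j) = (0, 2) we minimise over 9 possible intermediate vertex sequences; the minimum is 13, attained along the walk 0 → 1 → 0 → 2.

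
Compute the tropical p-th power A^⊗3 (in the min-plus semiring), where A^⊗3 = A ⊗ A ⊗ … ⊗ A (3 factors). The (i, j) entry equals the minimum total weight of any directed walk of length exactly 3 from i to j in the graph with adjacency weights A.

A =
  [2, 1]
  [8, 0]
A^⊗3 =
  [6, 1]
  [8, 0]

Each entry (A^⊗3)_ij equals the minimum over all length-3 walks i = v_0 → v_1 → … → v_3 = j of Σ_t A[v_t][v_{t+1}]. For example, for (i, j) = (0, 1) we minimise over 4 possible intermediate vertex sequences; the minimum is 1, attained along the walk 0 → 1 → 1 → 1.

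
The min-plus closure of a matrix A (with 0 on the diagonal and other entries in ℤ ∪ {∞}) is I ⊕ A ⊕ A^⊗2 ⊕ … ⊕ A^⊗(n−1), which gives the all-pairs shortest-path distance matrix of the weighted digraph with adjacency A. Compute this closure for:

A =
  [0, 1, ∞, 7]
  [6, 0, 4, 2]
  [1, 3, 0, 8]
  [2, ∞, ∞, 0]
Closure =
  [0, 1, 5, 3]
  [4, 0, 4, 2]
  [1, 2, 0, 4]
  [2, 3, 7, 0]

This is the Floyd-Warshall all-pairs shortest-path computation. For each intermediate vertex k = 0, 1, …, 3, update dist[i][j] ← min(dist[i][j], dist[i][k] + dist[k][j]). The final matrix gives, for each (i, j), the minimum total weight of any directed path from i to j (possibly empty when i = j).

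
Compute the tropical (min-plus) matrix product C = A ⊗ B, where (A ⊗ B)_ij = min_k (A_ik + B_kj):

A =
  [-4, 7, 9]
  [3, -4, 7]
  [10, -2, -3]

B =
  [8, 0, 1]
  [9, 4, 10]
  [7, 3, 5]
A ⊗ B =
  [4, -4, -3]
  [5, 0, 4]
  [4, 0, 2]

Apply the min-plus product entry-by-entry:
  C[0][0] = min over k of (A[0][0] + B[0][0] = -4 + 8 = 4, A[0][1] + B[1][0] = 7 + 9 = 16, A[0][2] + B[2][0] = 9 + 7 = 16) = 4 (attained at k = 0)
  C[0][1] = min over k of (A[0][0] + B[0][1] = -4 + 0 = -4, A[0][1] + B[1][1] = 7 + 4 = 11, A[0][2] + B[2][1] = 9 + 3 = 12) = -4 (attained at k = 0)
  C[0][2] = min over k of (A[0][0] + B[0][2] = -4 + 1 = -3, A[0][1] + B[1][2] = 7 + 10 = 17, A[0][2] + B[2][2] = 9 + 5 = 14) = -3 (attained at k = 0)
  C[1][0] = min over k of (A[1][0] + B[0][0] = 3 + 8 = 11, A[1][1] + B[1][0] = -4 + 9 = 5, A[1][2] + B[2][0] = 7 + 7 = 14) = 5 (attained at k = 1)
  C[1][1] = min over k of (A[1][0] + B[0][1] = 3 + 0 = 3, A[1][1] + B[1][1] = -4 + 4 = 0, A[1][2] + B[2][1] = 7 + 3 = 10) = 0 (attained at k = 1)
  C[1][2] = min over k of (A[1][0] + B[0][2] = 3 + 1 = 4, A[1][1] + B[1][2] = -4 + 10 = 6, A[1][2] + B[2][2] = 7 + 5 = 12) = 4 (attained at k = 0)
  C[2][0] = min over k of (A[2][0] + B[0][0] = 10 + 8 = 18, A[2][1] + B[1][0] = -2 + 9 = 7, A[2][2] + B[2][0] = -3 + 7 = 4) = 4 (attained at k = 2)
  C[2][1] = min over k of (A[2][0] + B[0][1] = 10 + 0 = 10, A[2][1] + B[1][1] = -2 + 4 = 2, A[2][2] + B[2][1] = -3 + 3 = 0) = 0 (attained at k = 2)
  C[2][2] = min over k of (A[2][0] + B[0][2] = 10 + 1 = 11, A[2][1] + B[1][2] = -2 + 10 = 8, A[2][2] + B[2][2] = -3 + 5 = 2) = 2 (attained at k = 2)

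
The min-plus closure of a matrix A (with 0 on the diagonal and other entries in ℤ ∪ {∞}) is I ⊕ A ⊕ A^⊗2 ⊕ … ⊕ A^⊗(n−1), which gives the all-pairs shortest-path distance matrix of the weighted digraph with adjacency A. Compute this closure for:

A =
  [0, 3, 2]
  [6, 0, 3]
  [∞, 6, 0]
Closure =
  [0, 3, 2]
  [6, 0, 3]
  [12, 6, 0]

This is the Floyd-Warshall all-pairs shortest-path computation. For each intermediate vertex k = 0, 1, …, 2, update dist[i][j] ← min(dist[i][j], dist[i][k] + dist[k][j]). The final matrix gives, for each (i, j), the minimum total weight of any directed path from i to j (possibly empty when i = j).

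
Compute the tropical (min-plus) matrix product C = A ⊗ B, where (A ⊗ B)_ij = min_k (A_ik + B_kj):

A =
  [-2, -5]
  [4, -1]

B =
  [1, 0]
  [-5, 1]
A ⊗ B =
  [-10, -4]
  [-6, 0]

Apply the min-plus product entry-by-entry:
  C[0][0] = min over k of (A[0][0] + B[0][0] = -2 + 1 = -1, A[0][1] + B[1][0] = -5 + -5 = -10) = -10 (attained at k = 1)
  C[0][1] = min over k of (A[0][0] + B[0][1] = -2 + 0 = -2, A[0][1] + B[1][1] = -5 + 1 = -4) = -4 (attained at k = 1)
  C[1][0] = min over k of (A[1][0] + B[0][0] = 4 + 1 = 5, A[1][1] + B[1][0] = -1 + -5 = -6) = -6 (attained at k = 1)
  C[1][1] = min over k of (A[1][0] + B[0][1] = 4 + 0 = 4, A[1][1] + B[1][1] = -1 + 1 = 0) = 0 (attained at k = 1)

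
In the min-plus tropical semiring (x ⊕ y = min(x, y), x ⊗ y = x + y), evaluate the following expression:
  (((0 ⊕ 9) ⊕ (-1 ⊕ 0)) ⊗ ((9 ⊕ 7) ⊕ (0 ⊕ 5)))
(((0 ⊕ 9) ⊕ (-1 ⊕ 0)) ⊗ ((9 ⊕ 7) ⊕ (0 ⊕ 5))) = -1

Expand innermost to outermost. Recall ⊕ takes the minimum of its arguments and ⊗ takes their sum. Working out the expression (((0 ⊕ 9) ⊕ (-1 ⊕ 0)) ⊗ ((9 ⊕ 7) ⊕ (0 ⊕ 5))) gives -1.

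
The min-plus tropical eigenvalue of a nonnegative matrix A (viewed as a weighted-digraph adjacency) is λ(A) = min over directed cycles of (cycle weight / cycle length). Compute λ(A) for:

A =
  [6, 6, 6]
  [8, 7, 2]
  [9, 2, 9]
λ(A) = 2

Enumerate directed cycles and compute their means (weight / length). Sample:
  cycle 0 → 0: weight = 6, length = 1, mean = 6/1 ≈ 6.000
  cycle 1 → 1: weight = 7, length = 1, mean = 7/1 ≈ 7.000
  cycle 2 → 2: weight = 9, length = 1, mean = 9/1 ≈ 9.000
  cycle 0 → 1 → 0: weight = 14, length = 2, mean = 14/2 ≈ 7.000
  cycle 0 → 2 → 0: weight = 15, length = 2, mean = 15/2 ≈ 7.500
  cycle 1 → 0 → 1: weight = 14, length = 2, mean = 14/2 ≈ 7.000
Minimum mean = 2.000, attained e.g. along the cycle 1 → 2 → 1 with weight 4 and length 2. So λ(A) = 4/2 = 2.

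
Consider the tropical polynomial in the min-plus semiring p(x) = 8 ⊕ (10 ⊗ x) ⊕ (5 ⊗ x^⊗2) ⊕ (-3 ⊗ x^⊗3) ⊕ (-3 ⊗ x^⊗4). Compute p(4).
p(4) = 8

A tropical monomial a ⊗ x^⊗i evaluates to a + i · x. Evaluating each term at x = 4:
  Term 0 contributes 8 + 0 · 4 = 8
  Term 1 contributes 10 + 1 · 4 = 14
  Term 2 contributes 5 + 2 · 4 = 13
  Term 3 contributes -3 + 3 · 4 = 9
  Term 4 contributes -3 + 4 · 4 = 13
p(4) = ⊕ of these = min[8, 14, 13, 9, 13] = 8.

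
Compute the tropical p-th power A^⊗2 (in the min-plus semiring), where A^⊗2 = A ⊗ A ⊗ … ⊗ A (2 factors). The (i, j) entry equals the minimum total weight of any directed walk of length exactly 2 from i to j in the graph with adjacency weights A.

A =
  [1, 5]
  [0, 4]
A^⊗2 =
  [2, 6]
  [1, 5]

Each entry (A^⊗2)_ij equals the minimum over all length-2 walks i = v_0 → v_1 → … → v_2 = j of Σ_t A[v_t][v_{t+1}]. For example, for (i, j) = (0, 1) we minimise over 2 possible intermediate vertex sequences; the minimum is 6, attained along the walk 0 → 0 → 1.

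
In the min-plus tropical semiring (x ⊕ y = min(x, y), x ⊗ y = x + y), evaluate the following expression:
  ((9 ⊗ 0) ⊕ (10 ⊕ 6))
((9 ⊗ 0) ⊕ (10 ⊕ 6)) = 6

Expand innermost to outermost. Recall ⊕ takes the minimum of its arguments and ⊗ takes their sum. Working out the expression ((9 ⊗ 0) ⊕ (10 ⊕ 6)) gives 6.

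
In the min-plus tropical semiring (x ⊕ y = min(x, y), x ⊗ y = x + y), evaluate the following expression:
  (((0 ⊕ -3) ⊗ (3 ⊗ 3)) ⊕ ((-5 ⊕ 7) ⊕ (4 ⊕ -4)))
(((0 ⊕ -3) ⊗ (3 ⊗ 3)) ⊕ ((-5 ⊕ 7) ⊕ (4 ⊕ -4))) = -5

Expand innermost to outermost. Recall ⊕ takes the minimum of its arguments and ⊗ takes their sum. Working out the expression (((0 ⊕ -3) ⊗ (3 ⊗ 3)) ⊕ ((-5 ⊕ 7) ⊕ (4 ⊕ -4))) gives -5.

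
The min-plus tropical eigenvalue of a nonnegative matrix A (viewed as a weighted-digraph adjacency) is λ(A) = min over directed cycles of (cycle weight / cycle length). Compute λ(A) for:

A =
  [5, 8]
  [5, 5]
λ(A) = 5

Enumerate directed cycles and compute their means (weight / length). Sample:
  cycle 0 → 0: weight = 5, length = 1, mean = 5/1 ≈ 5.000
  cycle 1 → 1: weight = 5, length = 1, mean = 5/1 ≈ 5.000
  cycle 0 → 1 → 0: weight = 13, length = 2, mean = 13/2 ≈ 6.500
  cycle 1 → 0 → 1: weight = 13, length = 2, mean = 13/2 ≈ 6.500
Minimum mean = 5.000, attained e.g. along the cycle 0 → 0 with weight 5 and length 1. So λ(A) = 5/1 = 5.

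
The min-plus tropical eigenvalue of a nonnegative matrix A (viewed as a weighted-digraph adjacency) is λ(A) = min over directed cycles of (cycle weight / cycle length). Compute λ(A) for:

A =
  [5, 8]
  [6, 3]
λ(A) = 3

Enumerate directed cycles and compute their means (weight / length). Sample:
  cycle 0 → 0: weight = 5, length = 1, mean = 5/1 ≈ 5.000
  cycle 1 → 1: weight = 3, length = 1, mean = 3/1 ≈ 3.000
  cycle 0 → 1 → 0: weight = 14, length = 2, mean = 14/2 ≈ 7.000
  cycle 1 → 0 → 1: weight = 14, length = 2, mean = 14/2 ≈ 7.000
Minimum mean = 3.000, attained e.g. along the cycle 1 → 1 with weight 3 and length 1. So λ(A) = 3/1 = 3.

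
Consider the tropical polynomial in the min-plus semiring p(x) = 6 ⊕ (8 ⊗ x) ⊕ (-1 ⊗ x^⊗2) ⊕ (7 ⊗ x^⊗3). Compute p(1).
p(1) = 1

A tropical monomial a ⊗ x^⊗i evaluates to a + i · x. Evaluating each term at x = 1:
  Term 0 contributes 6 + 0 · 1 = 6
  Term 1 contributes 8 + 1 · 1 = 9
  Term 2 contributes -1 + 2 · 1 = 1
  Term 3 contributes 7 + 3 · 1 = 10
p(1) = ⊕ of these = min[6, 9, 1, 10] = 1.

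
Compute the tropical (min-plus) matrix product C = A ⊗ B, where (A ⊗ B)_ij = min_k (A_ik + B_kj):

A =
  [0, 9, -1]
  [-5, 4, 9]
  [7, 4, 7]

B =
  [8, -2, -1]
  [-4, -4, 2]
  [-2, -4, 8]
A ⊗ B =
  [-3, -5, -1]
  [0, -7, -6]
  [0, 0, 6]

Apply the min-plus product entry-by-entry:
  C[0][0] = min over k of (A[0][0] + B[0][0] = 0 + 8 = 8, A[0][1] + B[1][0] = 9 + -4 = 5, A[0][2] + B[2][0] = -1 + -2 = -3) = -3 (attained at k = 2)
  C[0][1] = min over k of (A[0][0] + B[0][1] = 0 + -2 = -2, A[0][1] + B[1][1] = 9 + -4 = 5, A[0][2] + B[2][1] = -1 + -4 = -5) = -5 (attained at k = 2)
  C[0][2] = min over k of (A[0][0] + B[0][2] = 0 + -1 = -1, A[0][1] + B[1][2] = 9 + 2 = 11, A[0][2] + B[2][2] = -1 + 8 = 7) = -1 (attained at k = 0)
  C[1][0] = min over k of (A[1][0] + B[0][0] = -5 + 8 = 3, A[1][1] + B[1][0] = 4 + -4 = 0, A[1][2] + B[2][0] = 9 + -2 = 7) = 0 (attained at k = 1)
  C[1][1] = min over k of (A[1][0] + B[0][1] = -5 + -2 = -7, A[1][1] + B[1][1] = 4 + -4 = 0, A[1][2] + B[2][1] = 9 + -4 = 5) = -7 (attained at k = 0)
  C[1][2] = min over k of (A[1][0] + B[0][2] = -5 + -1 = -6, A[1][1] + B[1][2] = 4 + 2 = 6, A[1][2] + B[2][2] = 9 + 8 = 17) = -6 (attained at k = 0)
  C[2][0] = min over k of (A[2][0] + B[0][0] = 7 + 8 = 15, A[2][1] + B[1][0] = 4 + -4 = 0, A[2][2] + B[2][0] = 7 + -2 = 5) = 0 (attained at k = 1)
  C[2][1] = min over k of (A[2][0] + B[0][1] = 7 + -2 = 5, A[2][1] + B[1][1] = 4 + -4 = 0, A[2][2] + B[2][1] = 7 + -4 = 3) = 0 (attained at k = 1)
  C[2][2] = min over k of (A[2][0] + B[0][2] = 7 + -1 = 6, A[2][1] + B[1][2] = 4 + 2 = 6, A[2][2] + B[2][2] = 7 + 8 = 15) = 6 (attained at k = 0)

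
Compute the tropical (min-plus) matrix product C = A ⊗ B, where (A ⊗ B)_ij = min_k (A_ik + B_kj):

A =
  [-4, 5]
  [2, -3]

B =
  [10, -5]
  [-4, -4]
A ⊗ B =
  [1, -9]
  [-7, -7]

Apply the min-plus product entry-by-entry:
  C[0][0] = min over k of (A[0][0] + B[0][0] = -4 + 10 = 6, A[0][1] + B[1][0] = 5 + -4 = 1) = 1 (attained at k = 1)
  C[0][1] = min over k of (A[0][0] + B[0][1] = -4 + -5 = -9, A[0][1] + B[1][1] = 5 + -4 = 1) = -9 (attained at k = 0)
  C[1][0] = min over k of (A[1][0] + B[0][0] = 2 + 10 = 12, A[1][1] + B[1][0] = -3 + -4 = -7) = -7 (attained at k = 1)
  C[1][1] = min over k of (A[1][0] + B[0][1] = 2 + -5 = -3, A[1][1] + B[1][1] = -3 + -4 = -7) = -7 (attained at k = 1)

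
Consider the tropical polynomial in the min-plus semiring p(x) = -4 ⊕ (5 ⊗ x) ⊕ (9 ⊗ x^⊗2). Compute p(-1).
p(-1) = -4

A tropical monomial a ⊗ x^⊗i evaluates to a + i · x. Evaluating each term at x = -1:
  Term 0 contributes -4 + 0 · -1 = -4
  Term 1 contributes 5 + 1 · -1 = 4
  Term 2 contributes 9 + 2 · -1 = 7
p(-1) = ⊕ of these = min[-4, 4, 7] = -4.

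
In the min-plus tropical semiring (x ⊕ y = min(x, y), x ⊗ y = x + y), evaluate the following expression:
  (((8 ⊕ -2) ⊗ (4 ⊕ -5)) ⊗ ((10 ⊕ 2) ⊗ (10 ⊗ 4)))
(((8 ⊕ -2) ⊗ (4 ⊕ -5)) ⊗ ((10 ⊕ 2) ⊗ (10 ⊗ 4))) = 9

Expand innermost to outermost. Recall ⊕ takes the minimum of its arguments and ⊗ takes their sum. Working out the expression (((8 ⊕ -2) ⊗ (4 ⊕ -5)) ⊗ ((10 ⊕ 2) ⊗ (10 ⊗ 4))) gives 9.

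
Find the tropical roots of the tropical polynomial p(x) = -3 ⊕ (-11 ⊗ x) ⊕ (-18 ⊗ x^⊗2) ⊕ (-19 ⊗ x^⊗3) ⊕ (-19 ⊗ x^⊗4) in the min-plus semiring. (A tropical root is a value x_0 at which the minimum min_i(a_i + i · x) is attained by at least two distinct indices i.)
Roots: {0, 1, 7, 8}

Each tropical root is a break point of the lower envelope of the lines y = a_i + i · x (there are 5 lines, with slopes 0, 1, ..., 4). Only the lines that attain the minimum somewhere contribute to roots; other lines are dominated. Here the surviving (envelope) indices are i = 4, i = 3, i = 2, i = 1, i = 0.
Intersections between consecutive envelope lines give the roots: for adjacent envelope indices i < j the intersection is x = (a_i − a_j) / (j − i). Reading off the sorted break points: {0, 1, 7, 8}.
Verification: at each break x_0, at least two indices attain the minimum of min_i(a_i + i · x_0).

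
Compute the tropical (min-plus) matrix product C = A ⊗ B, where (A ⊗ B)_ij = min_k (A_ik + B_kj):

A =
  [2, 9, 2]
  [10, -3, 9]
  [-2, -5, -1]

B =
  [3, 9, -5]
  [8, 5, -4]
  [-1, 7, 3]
A ⊗ B =
  [1, 9, -3]
  [5, 2, -7]
  [-2, 0, -9]

Apply the min-plus product entry-by-entry:
  C[0][0] = min over k of (A[0][0] + B[0][0] = 2 + 3 = 5, A[0][1] + B[1][0] = 9 + 8 = 17, A[0][2] + B[2][0] = 2 + -1 = 1) = 1 (attained at k = 2)
  C[0][1] = min over k of (A[0][0] + B[0][1] = 2 + 9 = 11, A[0][1] + B[1][1] = 9 + 5 = 14, A[0][2] + B[2][1] = 2 + 7 = 9) = 9 (attained at k = 2)
  C[0][2] = min over k of (A[0][0] + B[0][2] = 2 + -5 = -3, A[0][1] + B[1][2] = 9 + -4 = 5, A[0][2] + B[2][2] = 2 + 3 = 5) = -3 (attained at k = 0)
  C[1][0] = min over k of (A[1][0] + B[0][0] = 10 + 3 = 13, A[1][1] + B[1][0] = -3 + 8 = 5, A[1][2] + B[2][0] = 9 + -1 = 8) = 5 (attained at k = 1)
  C[1][1] = min over k of (A[1][0] + B[0][1] = 10 + 9 = 19, A[1][1] + B[1][1] = -3 + 5 = 2, A[1][2] + B[2][1] = 9 + 7 = 16) = 2 (attained at k = 1)
  C[1][2] = min over k of (A[1][0] + B[0][2] = 10 + -5 = 5, A[1][1] + B[1][2] = -3 + -4 = -7, A[1][2] + B[2][2] = 9 + 3 = 12) = -7 (attained at k = 1)
  C[2][0] = min over k of (A[2][0] + B[0][0] = -2 + 3 = 1, A[2][1] + B[1][0] = -5 + 8 = 3, A[2][2] + B[2][0] = -1 + -1 = -2) = -2 (attained at k = 2)
  C[2][1] = min over k of (A[2][0] + B[0][1] = -2 + 9 = 7, A[2][1] + B[1][1] = -5 + 5 = 0, A[2][2] + B[2][1] = -1 + 7 = 6) = 0 (attained at k = 1)
  C[2][2] = min over k of (A[2][0] + B[0][2] = -2 + -5 = -7, A[2][1] + B[1][2] = -5 + -4 = -9, A[2][2] + B[2][2] = -1 + 3 = 2) = -9 (attained at k = 1)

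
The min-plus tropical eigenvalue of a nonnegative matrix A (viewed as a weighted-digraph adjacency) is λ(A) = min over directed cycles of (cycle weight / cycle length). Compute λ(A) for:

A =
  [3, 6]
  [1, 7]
λ(A) = 3

Enumerate directed cycles and compute their means (weight / length). Sample:
  cycle 0 → 0: weight = 3, length = 1, mean = 3/1 ≈ 3.000
  cycle 1 → 1: weight = 7, length = 1, mean = 7/1 ≈ 7.000
  cycle 0 → 1 → 0: weight = 7, length = 2, mean = 7/2 ≈ 3.500
  cycle 1 → 0 → 1: weight = 7, length = 2, mean = 7/2 ≈ 3.500
Minimum mean = 3.000, attained e.g. along the cycle 0 → 0 with weight 3 and length 1. So λ(A) = 3/1 = 3.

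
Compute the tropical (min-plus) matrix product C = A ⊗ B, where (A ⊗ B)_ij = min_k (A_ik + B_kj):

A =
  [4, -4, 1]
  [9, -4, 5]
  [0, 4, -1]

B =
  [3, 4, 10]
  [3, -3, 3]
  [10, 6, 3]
A ⊗ B =
  [-1, -7, -1]
  [-1, -7, -1]
  [3, 1, 2]

Apply the min-plus product entry-by-entry:
  C[0][0] = min over k of (A[0][0] + B[0][0] = 4 + 3 = 7, A[0][1] + B[1][0] = -4 + 3 = -1, A[0][2] + B[2][0] = 1 + 10 = 11) = -1 (attained at k = 1)
  C[0][1] = min over k of (A[0][0] + B[0][1] = 4 + 4 = 8, A[0][1] + B[1][1] = -4 + -3 = -7, A[0][2] + B[2][1] = 1 + 6 = 7) = -7 (attained at k = 1)
  C[0][2] = min over k of (A[0][0] + B[0][2] = 4 + 10 = 14, A[0][1] + B[1][2] = -4 + 3 = -1, A[0][2] + B[2][2] = 1 + 3 = 4) = -1 (attained at k = 1)
  C[1][0] = min over k of (A[1][0] + B[0][0] = 9 + 3 = 12, A[1][1] + B[1][0] = -4 + 3 = -1, A[1][2] + B[2][0] = 5 + 10 = 15) = -1 (attained at k = 1)
  C[1][1] = min over k of (A[1][0] + B[0][1] = 9 + 4 = 13, A[1][1] + B[1][1] = -4 + -3 = -7, A[1][2] + B[2][1] = 5 + 6 = 11) = -7 (attained at k = 1)
  C[1][2] = min over k of (A[1][0] + B[0][2] = 9 + 10 = 19, A[1][1] + B[1][2] = -4 + 3 = -1, A[1][2] + B[2][2] = 5 + 3 = 8) = -1 (attained at k = 1)
  C[2][0] = min over k of (A[2][0] + B[0][0] = 0 + 3 = 3, A[2][1] + B[1][0] = 4 + 3 = 7, A[2][2] + B[2][0] = -1 + 10 = 9) = 3 (attained at k = 0)
  C[2][1] = min over k of (A[2][0] + B[0][1] = 0 + 4 = 4, A[2][1] + B[1][1] = 4 + -3 = 1, A[2][2] + B[2][1] = -1 + 6 = 5) = 1 (attained at k = 1)
  C[2][2] = min over k of (A[2][0] + B[0][2] = 0 + 10 = 10, A[2][1] + B[1][2] = 4 + 3 = 7, A[2][2] + B[2][2] = -1 + 3 = 2) = 2 (attained at k = 2)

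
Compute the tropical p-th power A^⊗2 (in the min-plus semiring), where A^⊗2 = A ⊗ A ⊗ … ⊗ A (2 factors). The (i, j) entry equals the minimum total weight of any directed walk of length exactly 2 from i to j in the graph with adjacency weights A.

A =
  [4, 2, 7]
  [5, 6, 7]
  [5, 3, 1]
A^⊗2 =
  [7, 6, 8]
  [9, 7, 8]
  [6, 4, 2]

Each entry (A^⊗2)_ij equals the minimum over all length-2 walks i = v_0 → v_1 → … → v_2 = j of Σ_t A[v_t][v_{t+1}]. For example, for (i, j) = (0, 2) we minimise over 3 possible intermediate vertex sequences; the minimum is 8, attained along the walk 0 → 2 → 2.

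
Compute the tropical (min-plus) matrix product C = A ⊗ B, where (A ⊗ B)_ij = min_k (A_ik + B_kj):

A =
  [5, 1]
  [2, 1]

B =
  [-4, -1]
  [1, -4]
A ⊗ B =
  [1, -3]
  [-2, -3]

Apply the min-plus product entry-by-entry:
  C[0][0] = min over k of (A[0][0] + B[0][0] = 5 + -4 = 1, A[0][1] + B[1][0] = 1 + 1 = 2) = 1 (attained at k = 0)
  C[0][1] = min over k of (A[0][0] + B[0][1] = 5 + -1 = 4, A[0][1] + B[1][1] = 1 + -4 = -3) = -3 (attained at k = 1)
  C[1][0] = min over k of (A[1][0] + B[0][0] = 2 + -4 = -2, A[1][1] + B[1][0] = 1 + 1 = 2) = -2 (attained at k = 0)
  C[1][1] = min over k of (A[1][0] + B[0][1] = 2 + -1 = 1, A[1][1] + B[1][1] = 1 + -4 = -3) = -3 (attained at k = 1)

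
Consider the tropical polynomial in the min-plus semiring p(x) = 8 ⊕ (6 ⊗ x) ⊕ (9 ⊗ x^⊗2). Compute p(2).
p(2) = 8

A tropical monomial a ⊗ x^⊗i evaluates to a + i · x. Evaluating each term at x = 2:
  Term 0 contributes 8 + 0 · 2 = 8
  Term 1 contributes 6 + 1 · 2 = 8
  Term 2 contributes 9 + 2 · 2 = 13
p(2) = ⊕ of these = min[8, 8, 13] = 8.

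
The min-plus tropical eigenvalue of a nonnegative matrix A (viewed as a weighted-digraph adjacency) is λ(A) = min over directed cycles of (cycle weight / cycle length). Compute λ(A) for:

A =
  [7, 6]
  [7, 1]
λ(A) = 1

Enumerate directed cycles and compute their means (weight / length). Sample:
  cycle 0 → 0: weight = 7, length = 1, mean = 7/1 ≈ 7.000
  cycle 1 → 1: weight = 1, length = 1, mean = 1/1 ≈ 1.000
  cycle 0 → 1 → 0: weight = 13, length = 2, mean = 13/2 ≈ 6.500
  cycle 1 → 0 → 1: weight = 13, length = 2, mean = 13/2 ≈ 6.500
Minimum mean = 1.000, attained e.g. along the cycle 1 → 1 with weight 1 and length 1. So λ(A) = 1/1 = 1.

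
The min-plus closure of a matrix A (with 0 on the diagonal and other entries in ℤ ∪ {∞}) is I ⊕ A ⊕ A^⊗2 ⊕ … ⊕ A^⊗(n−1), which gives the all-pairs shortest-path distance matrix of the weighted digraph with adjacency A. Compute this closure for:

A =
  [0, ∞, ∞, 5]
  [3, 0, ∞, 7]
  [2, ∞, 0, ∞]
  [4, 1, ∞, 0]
Closure =
  [0, 6, ∞, 5]
  [3, 0, ∞, 7]
  [2, 8, 0, 7]
  [4, 1, ∞, 0]

This is the Floyd-Warshall all-pairs shortest-path computation. For each intermediate vertex k = 0, 1, …, 3, update dist[i][j] ← min(dist[i][j], dist[i][k] + dist[k][j]). The final matrix gives, for each (i, j), the minimum total weight of any directed path from i to j (possibly empty when i = j).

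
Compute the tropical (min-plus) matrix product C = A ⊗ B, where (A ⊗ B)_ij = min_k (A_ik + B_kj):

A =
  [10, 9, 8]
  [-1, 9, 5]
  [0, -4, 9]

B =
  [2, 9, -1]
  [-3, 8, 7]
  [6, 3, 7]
A ⊗ B =
  [6, 11, 9]
  [1, 8, -2]
  [-7, 4, -1]

Apply the min-plus product entry-by-entry:
  C[0][0] = min over k of (A[0][0] + B[0][0] = 10 + 2 = 12, A[0][1] + B[1][0] = 9 + -3 = 6, A[0][2] + B[2][0] = 8 + 6 = 14) = 6 (attained at k = 1)
  C[0][1] = min over k of (A[0][0] + B[0][1] = 10 + 9 = 19, A[0][1] + B[1][1] = 9 + 8 = 17, A[0][2] + B[2][1] = 8 + 3 = 11) = 11 (attained at k = 2)
  C[0][2] = min over k of (A[0][0] + B[0][2] = 10 + -1 = 9, A[0][1] + B[1][2] = 9 + 7 = 16, A[0][2] + B[2][2] = 8 + 7 = 15) = 9 (attained at k = 0)
  C[1][0] = min over k of (A[1][0] + B[0][0] = -1 + 2 = 1, A[1][1] + B[1][0] = 9 + -3 = 6, A[1][2] + B[2][0] = 5 + 6 = 11) = 1 (attained at k = 0)
  C[1][1] = min over k of (A[1][0] + B[0][1] = -1 + 9 = 8, A[1][1] + B[1][1] = 9 + 8 = 17, A[1][2] + B[2][1] = 5 + 3 = 8) = 8 (attained at k = 0)
  C[1][2] = min over k of (A[1][0] + B[0][2] = -1 + -1 = -2, A[1][1] + B[1][2] = 9 + 7 = 16, A[1][2] + B[2][2] = 5 + 7 = 12) = -2 (attained at k = 0)
  C[2][0] = min over k of (A[2][0] + B[0][0] = 0 + 2 = 2, A[2][1] + B[1][0] = -4 + -3 = -7, A[2][2] + B[2][0] = 9 + 6 = 15) = -7 (attained at k = 1)
  C[2][1] = min over k of (A[2][0] + B[0][1] = 0 + 9 = 9, A[2][1] + B[1][1] = -4 + 8 = 4, A[2][2] + B[2][1] = 9 + 3 = 12) = 4 (attained at k = 1)
  C[2][2] = min over k of (A[2][0] + B[0][2] = 0 + -1 = -1, A[2][1] + B[1][2] = -4 + 7 = 3, A[2][2] + B[2][2] = 9 + 7 = 16) = -1 (attained at k = 0)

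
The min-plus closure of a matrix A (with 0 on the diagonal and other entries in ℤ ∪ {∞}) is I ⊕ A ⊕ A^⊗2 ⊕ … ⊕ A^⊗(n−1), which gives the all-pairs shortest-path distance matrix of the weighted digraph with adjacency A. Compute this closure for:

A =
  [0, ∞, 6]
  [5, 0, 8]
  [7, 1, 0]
Closure =
  [0, 7, 6]
  [5, 0, 8]
  [6, 1, 0]

This is the Floyd-Warshall all-pairs shortest-path computation. For each intermediate vertex k = 0, 1, …, 2, update dist[i][j] ← min(dist[i][j], dist[i][k] + dist[k][j]). The final matrix gives, for each (i, j), the minimum total weight of any directed path from i to j (possibly empty when i = j).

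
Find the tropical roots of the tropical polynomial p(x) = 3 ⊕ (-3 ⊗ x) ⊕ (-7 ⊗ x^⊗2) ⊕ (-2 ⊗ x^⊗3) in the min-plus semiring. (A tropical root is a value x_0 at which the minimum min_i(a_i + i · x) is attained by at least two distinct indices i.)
Roots: {-5, 4, 6}

Each tropical root is a break point of the lower envelope of the lines y = a_i + i · x (there are 4 lines, with slopes 0, 1, ..., 3). Only the lines that attain the minimum somewhere contribute to roots; other lines are dominated. Here the surviving (envelope) indices are i = 3, i = 2, i = 1, i = 0.
Intersections between consecutive envelope lines give the roots: for adjacent envelope indices i < j the intersection is x = (a_i − a_j) / (j − i). Reading off the sorted break points: {-5, 4, 6}.
Verification: at each break x_0, at least two indices attain the minimum of min_i(a_i + i · x_0).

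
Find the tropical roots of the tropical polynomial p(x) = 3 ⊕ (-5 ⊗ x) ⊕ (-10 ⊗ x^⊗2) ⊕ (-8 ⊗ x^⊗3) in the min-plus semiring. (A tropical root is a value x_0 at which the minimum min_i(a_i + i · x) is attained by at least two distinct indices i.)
Roots: {-2, 5, 8}

Each tropical root is a break point of the lower envelope of the lines y = a_i + i · x (there are 4 lines, with slopes 0, 1, ..., 3). Only the lines that attain the minimum somewhere contribute to roots; other lines are dominated. Here the surviving (envelope) indices are i = 3, i = 2, i = 1, i = 0.
Intersections between consecutive envelope lines give the roots: for adjacent envelope indices i < j the intersection is x = (a_i − a_j) / (j − i). Reading off the sorted break points: {-2, 5, 8}.
Verification: at each break x_0, at least two indices attain the minimum of min_i(a_i + i · x_0).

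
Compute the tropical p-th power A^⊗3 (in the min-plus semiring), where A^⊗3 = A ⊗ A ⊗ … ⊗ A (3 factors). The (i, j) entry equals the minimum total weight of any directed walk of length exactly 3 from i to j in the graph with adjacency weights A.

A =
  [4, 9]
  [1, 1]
A^⊗3 =
  [11, 11]
  [3, 3]

Each entry (A^⊗3)_ij equals the minimum over all length-3 walks i = v_0 → v_1 → … → v_3 = j of Σ_t A[v_t][v_{t+1}]. For example, for (i, j) = (0, 1) we minimise over 4 possible intermediate vertex sequences; the minimum is 11, attained along the walk 0 → 1 → 1 → 1.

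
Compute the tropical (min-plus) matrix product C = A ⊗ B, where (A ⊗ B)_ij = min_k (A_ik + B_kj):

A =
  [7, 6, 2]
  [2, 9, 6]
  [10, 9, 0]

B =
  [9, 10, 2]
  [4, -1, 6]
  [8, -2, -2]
A ⊗ B =
  [10, 0, 0]
  [11, 4, 4]
  [8, -2, -2]

Apply the min-plus product entry-by-entry:
  C[0][0] = min over k of (A[0][0] + B[0][0] = 7 + 9 = 16, A[0][1] + B[1][0] = 6 + 4 = 10, A[0][2] + B[2][0] = 2 + 8 = 10) = 10 (attained at k = 1)
  C[0][1] = min over k of (A[0][0] + B[0][1] = 7 + 10 = 17, A[0][1] + B[1][1] = 6 + -1 = 5, A[0][2] + B[2][1] = 2 + -2 = 0) = 0 (attained at k = 2)
  C[0][2] = min over k of (A[0][0] + B[0][2] = 7 + 2 = 9, A[0][1] + B[1][2] = 6 + 6 = 12, A[0][2] + B[2][2] = 2 + -2 = 0) = 0 (attained at k = 2)
  C[1][0] = min over k of (A[1][0] + B[0][0] = 2 + 9 = 11, A[1][1] + B[1][0] = 9 + 4 = 13, A[1][2] + B[2][0] = 6 + 8 = 14) = 11 (attained at k = 0)
  C[1][1] = min over k of (A[1][0] + B[0][1] = 2 + 10 = 12, A[1][1] + B[1][1] = 9 + -1 = 8, A[1][2] + B[2][1] = 6 + -2 = 4) = 4 (attained at k = 2)
  C[1][2] = min over k of (A[1][0] + B[0][2] = 2 + 2 = 4, A[1][1] + B[1][2] = 9 + 6 = 15, A[1][2] + B[2][2] = 6 + -2 = 4) = 4 (attained at k = 0)
  C[2][0] = min over k of (A[2][0] + B[0][0] = 10 + 9 = 19, A[2][1] + B[1][0] = 9 + 4 = 13, A[2][2] + B[2][0] = 0 + 8 = 8) = 8 (attained at k = 2)
  C[2][1] = min over k of (A[2][0] + B[0][1] = 10 + 10 = 20, A[2][1] + B[1][1] = 9 + -1 = 8, A[2][2] + B[2][1] = 0 + -2 = -2) = -2 (attained at k = 2)
  C[2][2] = min over k of (A[2][0] + B[0][2] = 10 + 2 = 12, A[2][1] + B[1][2] = 9 + 6 = 15, A[2][2] + B[2][2] = 0 + -2 = -2) = -2 (attained at k = 2)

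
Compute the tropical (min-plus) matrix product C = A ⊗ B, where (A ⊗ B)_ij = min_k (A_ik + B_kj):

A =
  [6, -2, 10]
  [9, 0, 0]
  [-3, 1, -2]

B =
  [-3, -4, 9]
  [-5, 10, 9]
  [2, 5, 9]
A ⊗ B =
  [-7, 2, 7]
  [-5, 5, 9]
  [-6, -7, 6]

Apply the min-plus product entry-by-entry:
  C[0][0] = min over k of (A[0][0] + B[0][0] = 6 + -3 = 3, A[0][1] + B[1][0] = -2 + -5 = -7, A[0][2] + B[2][0] = 10 + 2 = 12) = -7 (attained at k = 1)
  C[0][1] = min over k of (A[0][0] + B[0][1] = 6 + -4 = 2, A[0][1] + B[1][1] = -2 + 10 = 8, A[0][2] + B[2][1] = 10 + 5 = 15) = 2 (attained at k = 0)
  C[0][2] = min over k of (A[0][0] + B[0][2] = 6 + 9 = 15, A[0][1] + B[1][2] = -2 + 9 = 7, A[0][2] + B[2][2] = 10 + 9 = 19) = 7 (attained at k = 1)
  C[1][0] = min over k of (A[1][0] + B[0][0] = 9 + -3 = 6, A[1][1] + B[1][0] = 0 + -5 = -5, A[1][2] + B[2][0] = 0 + 2 = 2) = -5 (attained at k = 1)
  C[1][1] = min over k of (A[1][0] + B[0][1] = 9 + -4 = 5, A[1][1] + B[1][1] = 0 + 10 = 10, A[1][2] + B[2][1] = 0 + 5 = 5) = 5 (attained at k = 0)
  C[1][2] = min over k of (A[1][0] + B[0][2] = 9 + 9 = 18, A[1][1] + B[1][2] = 0 + 9 = 9, A[1][2] + B[2][2] = 0 + 9 = 9) = 9 (attained at k = 1)
  C[2][0] = min over k of (A[2][0] + B[0][0] = -3 + -3 = -6, A[2][1] + B[1][0] = 1 + -5 = -4, A[2][2] + B[2][0] = -2 + 2 = 0) = -6 (attained at k = 0)
  C[2][1] = min over k of (A[2][0] + B[0][1] = -3 + -4 = -7, A[2][1] + B[1][1] = 1 + 10 = 11, A[2][2] + B[2][1] = -2 + 5 = 3) = -7 (attained at k = 0)
  C[2][2] = min over k of (A[2][0] + B[0][2] = -3 + 9 = 6, A[2][1] + B[1][2] = 1 + 9 = 10, A[2][2] + B[2][2] = -2 + 9 = 7) = 6 (attained at k = 0)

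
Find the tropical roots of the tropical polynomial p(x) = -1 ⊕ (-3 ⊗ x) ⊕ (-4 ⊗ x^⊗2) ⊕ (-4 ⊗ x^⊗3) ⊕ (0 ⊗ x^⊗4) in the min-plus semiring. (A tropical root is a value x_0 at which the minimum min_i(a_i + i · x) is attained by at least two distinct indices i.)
Roots: {-4, 0, 1, 2}

Each tropical root is a break point of the lower envelope of the lines y = a_i + i · x (there are 5 lines, with slopes 0, 1, ..., 4). Only the lines that attain the minimum somewhere contribute to roots; other lines are dominated. Here the surviving (envelope) indices are i = 4, i = 3, i = 2, i = 1, i = 0.
Intersections between consecutive envelope lines give the roots: for adjacent envelope indices i < j the intersection is x = (a_i − a_j) / (j − i). Reading off the sorted break points: {-4, 0, 1, 2}.
Verification: at each break x_0, at least two indices attain the minimum of min_i(a_i + i · x_0).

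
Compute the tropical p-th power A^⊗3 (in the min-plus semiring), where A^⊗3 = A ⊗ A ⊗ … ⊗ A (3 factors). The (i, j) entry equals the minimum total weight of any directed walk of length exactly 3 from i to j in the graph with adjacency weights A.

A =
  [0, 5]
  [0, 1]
A^⊗3 =
  [0, 5]
  [0, 3]

Each entry (A^⊗3)_ij equals the minimum over all length-3 walks i = v_0 → v_1 → … → v_3 = j of Σ_t A[v_t][v_{t+1}]. For example, for (i, j) = (0, 1) we minimise over 4 possible intermediate vertex sequences; the minimum is 5, attained along the walk 0 → 0 → 0 → 1.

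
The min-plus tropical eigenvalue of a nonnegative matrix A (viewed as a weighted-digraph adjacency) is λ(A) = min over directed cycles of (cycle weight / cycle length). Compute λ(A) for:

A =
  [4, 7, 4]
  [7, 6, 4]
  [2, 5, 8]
λ(A) = 3

Enumerate directed cycles and compute their means (weight / length). Sample:
  cycle 0 → 0: weight = 4, length = 1, mean = 4/1 ≈ 4.000
  cycle 1 → 1: weight = 6, length = 1, mean = 6/1 ≈ 6.000
  cycle 2 → 2: weight = 8, length = 1, mean = 8/1 ≈ 8.000
  cycle 0 → 1 → 0: weight = 14, length = 2, mean = 14/2 ≈ 7.000
  cycle 0 → 2 → 0: weight = 6, length = 2, mean = 6/2 ≈ 3.000
  cycle 1 → 0 → 1: weight = 14, length = 2, mean = 14/2 ≈ 7.000
Minimum mean = 3.000, attained e.g. along the cycle 0 → 2 → 0 with weight 6 and length 2. So λ(A) = 6/2 = 3.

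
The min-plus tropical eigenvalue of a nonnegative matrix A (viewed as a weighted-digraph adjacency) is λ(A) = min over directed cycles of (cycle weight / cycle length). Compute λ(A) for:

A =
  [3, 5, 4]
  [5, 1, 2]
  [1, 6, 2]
λ(A) = 1

Enumerate directed cycles and compute their means (weight / length). Sample:
  cycle 0 → 0: weight = 3, length = 1, mean = 3/1 ≈ 3.000
  cycle 1 → 1: weight = 1, length = 1, mean = 1/1 ≈ 1.000
  cycle 2 → 2: weight = 2, length = 1, mean = 2/1 ≈ 2.000
  cycle 0 → 1 → 0: weight = 10, length = 2, mean = 10/2 ≈ 5.000
  cycle 0 → 2 → 0: weight = 5, length = 2, mean = 5/2 ≈ 2.500
  cycle 1 → 0 → 1: weight = 10, length = 2, mean = 10/2 ≈ 5.000
Minimum mean = 1.000, attained e.g. along the cycle 1 → 1 with weight 1 and length 1. So λ(A) = 1/1 = 1.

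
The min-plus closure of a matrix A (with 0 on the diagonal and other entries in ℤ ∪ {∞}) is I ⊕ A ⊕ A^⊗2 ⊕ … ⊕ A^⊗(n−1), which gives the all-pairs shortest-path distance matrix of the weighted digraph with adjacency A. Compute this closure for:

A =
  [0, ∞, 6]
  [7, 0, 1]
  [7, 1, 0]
Closure =
  [0, 7, 6]
  [7, 0, 1]
  [7, 1, 0]

This is the Floyd-Warshall all-pairs shortest-path computation. For each intermediate vertex k = 0, 1, …, 2, update dist[i][j] ← min(dist[i][j], dist[i][k] + dist[k][j]). The final matrix gives, for each (i, j), the minimum total weight of any directed path from i to j (possibly empty when i = j).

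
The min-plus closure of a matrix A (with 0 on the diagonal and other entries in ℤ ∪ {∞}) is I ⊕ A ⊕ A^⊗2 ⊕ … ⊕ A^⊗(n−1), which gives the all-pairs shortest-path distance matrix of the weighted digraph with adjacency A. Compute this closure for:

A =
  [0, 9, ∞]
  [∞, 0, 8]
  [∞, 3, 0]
Closure =
  [0, 9, 17]
  [∞, 0, 8]
  [∞, 3, 0]

This is the Floyd-Warshall all-pairs shortest-path computation. For each intermediate vertex k = 0, 1, …, 2, update dist[i][j] ← min(dist[i][j], dist[i][k] + dist[k][j]). The final matrix gives, for each (i, j), the minimum total weight of any directed path from i to j (possibly empty when i = j).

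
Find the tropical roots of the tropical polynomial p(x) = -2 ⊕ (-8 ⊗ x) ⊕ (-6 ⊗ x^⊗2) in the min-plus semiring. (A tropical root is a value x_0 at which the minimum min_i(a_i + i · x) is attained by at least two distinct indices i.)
Roots: {-2, 6}

Each tropical root is a break point of the lower envelope of the lines y = a_i + i · x (there are 3 lines, with slopes 0, 1, ..., 2). Only the lines that attain the minimum somewhere contribute to roots; other lines are dominated. Here the surviving (envelope) indices are i = 2, i = 1, i = 0.
Intersections between consecutive envelope lines give the roots: for adjacent envelope indices i < j the intersection is x = (a_i − a_j) / (j − i). Reading off the sorted break points: {-2, 6}.
Verification: at each break x_0, at least two indices attain the minimum of min_i(a_i + i · x_0).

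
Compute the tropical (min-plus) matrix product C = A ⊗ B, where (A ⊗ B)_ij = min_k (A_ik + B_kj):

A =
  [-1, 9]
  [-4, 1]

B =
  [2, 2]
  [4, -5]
A ⊗ B =
  [1, 1]
  [-2, -4]

Apply the min-plus product entry-by-entry:
  C[0][0] = min over k of (A[0][0] + B[0][0] = -1 + 2 = 1, A[0][1] + B[1][0] = 9 + 4 = 13) = 1 (attained at k = 0)
  C[0][1] = min over k of (A[0][0] + B[0][1] = -1 + 2 = 1, A[0][1] + B[1][1] = 9 + -5 = 4) = 1 (attained at k = 0)
  C[1][0] = min over k of (A[1][0] + B[0][0] = -4 + 2 = -2, A[1][1] + B[1][0] = 1 + 4 = 5) = -2 (attained at k = 0)
  C[1][1] = min over k of (A[1][0] + B[0][1] = -4 + 2 = -2, A[1][1] + B[1][1] = 1 + -5 = -4) = -4 (attained at k = 1)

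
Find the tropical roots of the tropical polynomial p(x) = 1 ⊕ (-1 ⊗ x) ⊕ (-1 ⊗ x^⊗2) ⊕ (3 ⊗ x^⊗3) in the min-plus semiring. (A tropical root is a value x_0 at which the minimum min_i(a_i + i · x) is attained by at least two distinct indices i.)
Roots: {-4, 0, 2}

Each tropical root is a break point of the lower envelope of the lines y = a_i + i · x (there are 4 lines, with slopes 0, 1, ..., 3). Only the lines that attain the minimum somewhere contribute to roots; other lines are dominated. Here the surviving (envelope) indices are i = 3, i = 2, i = 1, i = 0.
Intersections between consecutive envelope lines give the roots: for adjacent envelope indices i < j the intersection is x = (a_i − a_j) / (j − i). Reading off the sorted break points: {-4, 0, 2}.
Verification: at each break x_0, at least two indices attain the minimum of min_i(a_i + i · x_0).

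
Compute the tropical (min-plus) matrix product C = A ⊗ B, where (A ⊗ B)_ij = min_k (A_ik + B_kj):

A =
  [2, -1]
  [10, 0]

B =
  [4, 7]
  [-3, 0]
A ⊗ B =
  [-4, -1]
  [-3, 0]

Apply the min-plus product entry-by-entry:
  C[0][0] = min over k of (A[0][0] + B[0][0] = 2 + 4 = 6, A[0][1] + B[1][0] = -1 + -3 = -4) = -4 (attained at k = 1)
  C[0][1] = min over k of (A[0][0] + B[0][1] = 2 + 7 = 9, A[0][1] + B[1][1] = -1 + 0 = -1) = -1 (attained at k = 1)
  C[1][0] = min over k of (A[1][0] + B[0][0] = 10 + 4 = 14, A[1][1] + B[1][0] = 0 + -3 = -3) = -3 (attained at k = 1)
  C[1][1] = min over k of (A[1][0] + B[0][1] = 10 + 7 = 17, A[1][1] + B[1][1] = 0 + 0 = 0) = 0 (attained at k = 1)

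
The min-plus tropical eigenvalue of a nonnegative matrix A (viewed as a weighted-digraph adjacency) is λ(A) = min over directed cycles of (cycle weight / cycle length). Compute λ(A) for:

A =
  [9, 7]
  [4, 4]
λ(A) = 4

Enumerate directed cycles and compute their means (weight / length). Sample:
  cycle 0 → 0: weight = 9, length = 1, mean = 9/1 ≈ 9.000
  cycle 1 → 1: weight = 4, length = 1, mean = 4/1 ≈ 4.000
  cycle 0 → 1 → 0: weight = 11, length = 2, mean = 11/2 ≈ 5.500
  cycle 1 → 0 → 1: weight = 11, length = 2, mean = 11/2 ≈ 5.500
Minimum mean = 4.000, attained e.g. along the cycle 1 → 1 with weight 4 and length 1. So λ(A) = 4/1 = 4.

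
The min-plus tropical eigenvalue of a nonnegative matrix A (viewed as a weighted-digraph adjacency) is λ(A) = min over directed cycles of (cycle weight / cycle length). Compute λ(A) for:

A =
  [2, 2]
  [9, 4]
λ(A) = 2

Enumerate directed cycles and compute their means (weight / length). Sample:
  cycle 0 → 0: weight = 2, length = 1, mean = 2/1 ≈ 2.000
  cycle 1 → 1: weight = 4, length = 1, mean = 4/1 ≈ 4.000
  cycle 0 → 1 → 0: weight = 11, length = 2, mean = 11/2 ≈ 5.500
  cycle 1 → 0 → 1: weight = 11, length = 2, mean = 11/2 ≈ 5.500
Minimum mean = 2.000, attained e.g. along the cycle 0 → 0 with weight 2 and length 1. So λ(A) = 2/1 = 2.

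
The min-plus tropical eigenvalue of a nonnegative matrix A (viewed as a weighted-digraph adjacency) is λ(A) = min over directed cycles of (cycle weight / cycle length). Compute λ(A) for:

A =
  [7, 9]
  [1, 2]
λ(A) = 2

Enumerate directed cycles and compute their means (weight / length). Sample:
  cycle 0 → 0: weight = 7, length = 1, mean = 7/1 ≈ 7.000
  cycle 1 → 1: weight = 2, length = 1, mean = 2/1 ≈ 2.000
  cycle 0 → 1 → 0: weight = 10, length = 2, mean = 10/2 ≈ 5.000
  cycle 1 → 0 → 1: weight = 10, length = 2, mean = 10/2 ≈ 5.000
Minimum mean = 2.000, attained e.g. along the cycle 1 → 1 with weight 2 and length 1. So λ(A) = 2/1 = 2.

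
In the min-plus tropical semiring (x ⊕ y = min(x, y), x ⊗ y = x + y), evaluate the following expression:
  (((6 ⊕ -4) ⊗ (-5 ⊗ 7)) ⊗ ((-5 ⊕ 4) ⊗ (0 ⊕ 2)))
(((6 ⊕ -4) ⊗ (-5 ⊗ 7)) ⊗ ((-5 ⊕ 4) ⊗ (0 ⊕ 2))) = -7

Expand innermost to outermost. Recall ⊕ takes the minimum of its arguments and ⊗ takes their sum. Working out the expression (((6 ⊕ -4) ⊗ (-5 ⊗ 7)) ⊗ ((-5 ⊕ 4) ⊗ (0 ⊕ 2))) gives -7.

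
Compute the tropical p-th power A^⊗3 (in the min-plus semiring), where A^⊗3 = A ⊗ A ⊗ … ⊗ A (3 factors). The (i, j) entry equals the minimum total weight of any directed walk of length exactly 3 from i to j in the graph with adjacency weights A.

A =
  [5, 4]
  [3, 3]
A^⊗3 =
  [10, 10]
  [9, 9]

Each entry (A^⊗3)_ij equals the minimum over all length-3 walks i = v_0 → v_1 → … → v_3 = j of Σ_t A[v_t][v_{t+1}]. For example, for (i, j) = (0, 1) we minimise over 4 possible intermediate vertex sequences; the minimum is 10, attained along the walk 0 → 1 → 1 → 1.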